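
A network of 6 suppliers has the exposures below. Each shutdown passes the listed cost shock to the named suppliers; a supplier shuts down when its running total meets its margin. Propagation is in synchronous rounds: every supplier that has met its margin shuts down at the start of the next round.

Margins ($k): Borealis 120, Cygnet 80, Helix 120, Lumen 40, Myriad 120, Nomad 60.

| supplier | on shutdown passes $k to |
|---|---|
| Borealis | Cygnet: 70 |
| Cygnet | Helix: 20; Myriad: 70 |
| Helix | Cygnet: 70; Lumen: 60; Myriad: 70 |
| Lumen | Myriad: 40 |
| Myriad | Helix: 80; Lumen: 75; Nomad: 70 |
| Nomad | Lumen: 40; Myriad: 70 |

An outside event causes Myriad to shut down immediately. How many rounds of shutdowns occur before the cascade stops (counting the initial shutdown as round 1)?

2

Round 1 — Myriad shuts down (initial).
  Helix: +80 → 80 < 120
  Lumen: +75 → 75 ≥ 40
  Nomad: +70 → 70 ≥ 60
Round 2 — Lumen, Nomad shut down.
No further shutdowns.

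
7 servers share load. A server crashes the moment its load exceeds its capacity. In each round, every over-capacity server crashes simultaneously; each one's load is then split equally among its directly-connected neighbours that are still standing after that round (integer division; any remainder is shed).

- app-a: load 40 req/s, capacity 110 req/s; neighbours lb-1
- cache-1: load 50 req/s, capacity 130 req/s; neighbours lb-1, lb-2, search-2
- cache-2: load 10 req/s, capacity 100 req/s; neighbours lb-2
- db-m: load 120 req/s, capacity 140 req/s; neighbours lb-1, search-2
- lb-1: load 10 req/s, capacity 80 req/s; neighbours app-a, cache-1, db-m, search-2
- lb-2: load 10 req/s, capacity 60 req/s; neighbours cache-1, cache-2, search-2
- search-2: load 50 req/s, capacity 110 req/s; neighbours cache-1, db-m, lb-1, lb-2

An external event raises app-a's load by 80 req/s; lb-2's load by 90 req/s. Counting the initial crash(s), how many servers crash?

6

Round 1 — app-a at 120 > 110; lb-2 at 100 > 60. app-a, lb-2 crash.
  app-a sheds 120 req/s to lb-1: 120 each.
    lb-1: 10+120 = 130 > 80
  lb-2 sheds 100 req/s to cache-1, cache-2, search-2: 33 each (1 lost).
    cache-1: 50+33 = 83 ≤ 130
    cache-2: 10+33 = 43 ≤ 100
    search-2: 50+33 = 83 ≤ 110
Round 2 — lb-1 crashes.
  lb-1 sheds 130 req/s to cache-1, db-m, search-2: 43 each (1 lost).
    cache-1: 83+43 = 126 ≤ 130
    db-m: 120+43 = 163 > 140
    search-2: 83+43 = 126 > 110
Round 3 — db-m, search-2 crash.
  db-m sheds 163 req/s: no online neighbours, lost.
  search-2 sheds 126 req/s to cache-1: 126 each.
    cache-1: 126+126 = 252 > 130
Round 4 — cache-1 crashes.
  cache-1 sheds 252 req/s: no online neighbours, lost.
No further crashes.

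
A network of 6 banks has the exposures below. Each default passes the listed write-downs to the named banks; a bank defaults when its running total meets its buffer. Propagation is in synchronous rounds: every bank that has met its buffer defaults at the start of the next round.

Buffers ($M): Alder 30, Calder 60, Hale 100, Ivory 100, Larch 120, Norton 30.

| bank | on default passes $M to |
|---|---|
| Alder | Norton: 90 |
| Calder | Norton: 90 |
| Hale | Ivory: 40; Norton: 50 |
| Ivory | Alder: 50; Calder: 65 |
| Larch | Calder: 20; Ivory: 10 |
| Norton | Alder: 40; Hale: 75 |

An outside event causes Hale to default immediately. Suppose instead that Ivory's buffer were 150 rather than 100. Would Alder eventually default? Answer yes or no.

yes

With Ivory's buffer at 150:
Round 1 — Hale defaults (initial).
  Ivory: +40 → 40 < 150
  Norton: +50 → 50 ≥ 30
Round 2 — Norton defaults.
  Alder: +40 → 40 ≥ 30
Round 3 — Alder defaults.
No further defaults.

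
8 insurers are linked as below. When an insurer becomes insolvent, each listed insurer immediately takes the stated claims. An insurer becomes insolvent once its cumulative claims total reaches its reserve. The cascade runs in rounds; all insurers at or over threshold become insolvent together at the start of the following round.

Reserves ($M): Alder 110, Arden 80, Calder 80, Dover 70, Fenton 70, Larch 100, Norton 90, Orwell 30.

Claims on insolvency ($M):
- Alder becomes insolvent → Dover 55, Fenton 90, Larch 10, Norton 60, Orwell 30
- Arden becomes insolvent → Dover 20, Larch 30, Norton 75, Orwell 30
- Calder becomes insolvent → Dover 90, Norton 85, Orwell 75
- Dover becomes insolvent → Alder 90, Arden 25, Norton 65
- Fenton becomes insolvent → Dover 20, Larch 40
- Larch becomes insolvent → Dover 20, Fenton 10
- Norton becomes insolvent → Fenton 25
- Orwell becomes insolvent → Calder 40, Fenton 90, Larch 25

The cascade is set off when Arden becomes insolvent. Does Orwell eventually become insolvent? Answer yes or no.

Round 1 — Arden becomes insolvent (initial).
  Dover: +20 → 20 < 70
  Larch: +30 → 30 < 100
  Norton: +75 → 75 < 90
  Orwell: +30 → 30 ≥ 30
Round 2 — Orwell becomes insolvent.
  Calder: +40 → 40 < 80
  Fenton: +90 → 90 ≥ 70
  Larch: +25 → 55 < 100
Round 3 — Fenton becomes insolvent.
  Dover: +20 → 40 < 70
  Larch: +40 → 95 < 100
No further insolvencies.

yes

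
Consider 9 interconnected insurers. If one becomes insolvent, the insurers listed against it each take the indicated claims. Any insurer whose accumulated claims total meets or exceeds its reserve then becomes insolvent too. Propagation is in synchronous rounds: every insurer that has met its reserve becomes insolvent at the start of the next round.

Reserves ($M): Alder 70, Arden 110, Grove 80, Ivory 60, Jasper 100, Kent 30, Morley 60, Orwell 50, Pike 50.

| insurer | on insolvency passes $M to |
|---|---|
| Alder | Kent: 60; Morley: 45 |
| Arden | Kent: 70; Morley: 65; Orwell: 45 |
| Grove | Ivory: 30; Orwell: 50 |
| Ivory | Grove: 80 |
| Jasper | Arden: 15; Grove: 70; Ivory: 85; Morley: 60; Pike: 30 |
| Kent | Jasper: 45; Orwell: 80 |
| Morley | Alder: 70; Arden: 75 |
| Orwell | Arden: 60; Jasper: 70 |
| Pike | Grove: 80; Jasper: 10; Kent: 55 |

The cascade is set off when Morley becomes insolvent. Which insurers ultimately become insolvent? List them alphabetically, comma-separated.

Alder, Arden, Grove, Ivory, Jasper, Kent, Morley, Orwell

Round 1 — Morley becomes insolvent (initial).
  Alder: +70 → 70 ≥ 70
  Arden: +75 → 75 < 110
Round 2 — Alder becomes insolvent.
  Kent: +60 → 60 ≥ 30
Round 3 — Kent becomes insolvent.
  Jasper: +45 → 45 < 100
  Orwell: +80 → 80 ≥ 50
Round 4 — Orwell becomes insolvent.
  Arden: +60 → 135 ≥ 110
  Jasper: +70 → 115 ≥ 100
Round 5 — Arden, Jasper become insolvent.
  Grove: +70 → 70 < 80
  Ivory: +85 → 85 ≥ 60
  Pike: +30 → 30 < 50
Round 6 — Ivory becomes insolvent.
  Grove: +80 → 150 ≥ 80
Round 7 — Grove becomes insolvent.
No further insolvencies.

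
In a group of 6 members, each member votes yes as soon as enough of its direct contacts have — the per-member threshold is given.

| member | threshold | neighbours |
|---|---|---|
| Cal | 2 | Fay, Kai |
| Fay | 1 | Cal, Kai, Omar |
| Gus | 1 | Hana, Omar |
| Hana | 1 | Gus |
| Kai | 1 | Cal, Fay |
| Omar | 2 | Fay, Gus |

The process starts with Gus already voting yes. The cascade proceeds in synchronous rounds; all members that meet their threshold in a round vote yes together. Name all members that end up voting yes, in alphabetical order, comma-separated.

Gus, Hana

Round 1 — Gus votes yes (initial).
Round 2 — checking thresholds:
  Hana: 1 of 1 neighbours ≥ 1, votes yes.
  Omar: 1 of 2 neighbours < 2, not yet.
Round 3 — no new yes votes; cascade stops.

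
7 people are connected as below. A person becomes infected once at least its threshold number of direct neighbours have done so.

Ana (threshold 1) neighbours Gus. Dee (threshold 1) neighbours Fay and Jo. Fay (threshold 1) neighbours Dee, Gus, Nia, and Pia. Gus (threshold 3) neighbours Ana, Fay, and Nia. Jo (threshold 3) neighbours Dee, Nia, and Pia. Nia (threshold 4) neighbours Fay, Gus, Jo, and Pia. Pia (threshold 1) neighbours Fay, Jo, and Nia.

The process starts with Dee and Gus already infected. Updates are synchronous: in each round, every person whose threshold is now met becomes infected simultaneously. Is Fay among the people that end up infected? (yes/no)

Round 1 — Dee, Gus become infected (initial).
Round 2 — checking thresholds:
  Ana: 1 of 1 neighbours ≥ 1, becomes infected.
  Fay: 2 of 4 neighbours ≥ 1, becomes infected.
  Jo: 1 of 3 neighbours < 3, below threshold.
  Nia: 1 of 4 neighbours < 4, below threshold.
Round 3 — checking thresholds:
  Jo: 1 of 3 neighbours < 3, below threshold.
  Nia: 2 of 4 neighbours < 4, below threshold.
  Pia: 1 of 3 neighbours ≥ 1, becomes infected.
Round 4 — no new infections; cascade stops.

yes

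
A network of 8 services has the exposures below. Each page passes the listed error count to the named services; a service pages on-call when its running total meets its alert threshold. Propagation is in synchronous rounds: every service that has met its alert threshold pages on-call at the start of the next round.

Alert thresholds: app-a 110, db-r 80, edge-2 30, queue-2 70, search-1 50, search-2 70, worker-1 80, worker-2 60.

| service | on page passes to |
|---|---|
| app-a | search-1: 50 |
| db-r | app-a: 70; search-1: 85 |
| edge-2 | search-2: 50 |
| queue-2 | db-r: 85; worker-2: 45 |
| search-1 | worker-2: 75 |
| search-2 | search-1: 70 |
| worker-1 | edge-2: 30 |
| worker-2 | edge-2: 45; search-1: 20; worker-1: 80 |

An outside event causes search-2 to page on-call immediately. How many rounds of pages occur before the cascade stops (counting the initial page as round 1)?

4

Round 1 — search-2 pages on-call (initial).
  search-1: +70 → 70 ≥ 50
Round 2 — search-1 pages on-call.
  worker-2: +75 → 75 ≥ 60
Round 3 — worker-2 pages on-call.
  edge-2: +45 → 45 ≥ 30
  worker-1: +80 → 80 ≥ 80
Round 4 — edge-2, worker-1 page on-call.
No further pages.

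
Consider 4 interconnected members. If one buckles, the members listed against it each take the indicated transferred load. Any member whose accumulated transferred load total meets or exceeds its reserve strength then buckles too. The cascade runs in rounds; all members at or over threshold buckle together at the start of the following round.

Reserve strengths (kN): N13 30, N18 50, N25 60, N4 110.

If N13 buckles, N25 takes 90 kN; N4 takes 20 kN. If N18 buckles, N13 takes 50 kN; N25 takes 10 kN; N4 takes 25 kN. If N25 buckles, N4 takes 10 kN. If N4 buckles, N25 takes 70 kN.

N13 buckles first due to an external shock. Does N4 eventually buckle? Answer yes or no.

no

Round 1 — N13 buckles (initial).
  N25: +90 → 90 ≥ 60
  N4: +20 → 20 < 110
Round 2 — N25 buckles.
  N4: +10 → 30 < 110
No further bucklings.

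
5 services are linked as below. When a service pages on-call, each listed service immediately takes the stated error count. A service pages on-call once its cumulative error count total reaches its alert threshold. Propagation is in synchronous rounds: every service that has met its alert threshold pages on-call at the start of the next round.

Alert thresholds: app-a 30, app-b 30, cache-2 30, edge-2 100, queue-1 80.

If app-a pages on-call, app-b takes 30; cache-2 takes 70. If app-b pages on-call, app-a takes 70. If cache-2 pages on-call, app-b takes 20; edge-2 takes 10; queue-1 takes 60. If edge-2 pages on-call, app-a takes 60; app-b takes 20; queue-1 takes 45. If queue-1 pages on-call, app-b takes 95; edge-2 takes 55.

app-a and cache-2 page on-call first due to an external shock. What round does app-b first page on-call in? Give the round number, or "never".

Round 1 — app-a, cache-2 page on-call (initial).
  app-b: +30+20 → 50 ≥ 30
  edge-2: +10 → 10 < 100
  queue-1: +60 → 60 < 80
Round 2 — app-b pages on-call.
No further pages.

2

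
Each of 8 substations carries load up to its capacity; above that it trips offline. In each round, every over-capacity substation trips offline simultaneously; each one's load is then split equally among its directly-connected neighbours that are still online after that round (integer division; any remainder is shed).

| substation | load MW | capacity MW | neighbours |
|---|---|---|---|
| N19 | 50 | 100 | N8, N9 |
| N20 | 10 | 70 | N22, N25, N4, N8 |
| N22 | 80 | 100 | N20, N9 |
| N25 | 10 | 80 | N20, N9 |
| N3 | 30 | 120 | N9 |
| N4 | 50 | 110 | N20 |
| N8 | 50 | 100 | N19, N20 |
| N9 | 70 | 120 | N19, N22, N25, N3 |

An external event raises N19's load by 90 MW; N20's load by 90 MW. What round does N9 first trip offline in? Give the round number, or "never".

2

Round 1 — N19 at 140 > 100; N20 at 100 > 70. N19, N20 trip offline.
  N19 sheds 140 MW to N8, N9: 70 each.
    N8: 50+70 = 120 > 100
    N9: 70+70 = 140 > 120
  N20 sheds 100 MW to N22, N25, N4, N8: 25 each.
    N22: 80+25 = 105 > 100
    N25: 10+25 = 35 ≤ 80
    N4: 50+25 = 75 ≤ 110
    N8: 120+25 = 145 > 100
Round 2 — N22, N8, N9 trip offline.
  N22 sheds 105 MW: no online neighbours, lost.
  N8 sheds 145 MW: no online neighbours, lost.
  N9 sheds 140 MW to N25, N3: 70 each.
    N25: 35+70 = 105 > 80
    N3: 30+70 = 100 ≤ 120
Round 3 — N25 trips offline.
  N25 sheds 105 MW: no online neighbours, lost.
No further trips.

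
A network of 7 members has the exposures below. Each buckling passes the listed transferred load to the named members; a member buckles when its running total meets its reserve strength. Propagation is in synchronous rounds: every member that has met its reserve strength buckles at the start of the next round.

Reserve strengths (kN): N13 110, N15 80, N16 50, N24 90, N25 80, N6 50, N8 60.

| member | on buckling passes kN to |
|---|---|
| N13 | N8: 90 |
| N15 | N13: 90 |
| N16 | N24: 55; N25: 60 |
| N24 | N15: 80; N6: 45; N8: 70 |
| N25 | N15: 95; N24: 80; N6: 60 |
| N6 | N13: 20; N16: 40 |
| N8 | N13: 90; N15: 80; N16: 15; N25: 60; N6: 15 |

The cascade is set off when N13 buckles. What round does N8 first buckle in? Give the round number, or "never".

Round 1 — N13 buckles (initial).
  N8: +90 → 90 ≥ 60
Round 2 — N8 buckles.
  N15: +80 → 80 ≥ 80
  N16: +15 → 15 < 50
  N25: +60 → 60 < 80
  N6: +15 → 15 < 50
Round 3 — N15 buckles.
No further bucklings.

2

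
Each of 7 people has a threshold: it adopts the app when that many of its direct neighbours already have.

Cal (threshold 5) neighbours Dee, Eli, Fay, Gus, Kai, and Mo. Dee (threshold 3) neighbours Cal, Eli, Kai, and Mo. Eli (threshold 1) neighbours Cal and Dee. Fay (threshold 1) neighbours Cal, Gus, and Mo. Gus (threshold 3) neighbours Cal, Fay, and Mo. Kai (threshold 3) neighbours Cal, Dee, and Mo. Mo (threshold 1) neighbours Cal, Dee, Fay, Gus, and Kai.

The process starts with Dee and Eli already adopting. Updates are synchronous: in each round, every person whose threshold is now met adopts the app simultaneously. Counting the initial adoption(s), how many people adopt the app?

4

Round 1 — Dee, Eli adopt the app (initial).
Round 2 — checking thresholds:
  Cal: 2 of 6 neighbours < 5, not yet.
  Kai: 1 of 3 neighbours < 3, not yet.
  Mo: 1 of 5 neighbours ≥ 1, adopts the app.
Round 3 — checking thresholds:
  Cal: 3 of 6 neighbours < 5, not yet.
  Fay: 1 of 3 neighbours ≥ 1, adopts the app.
  Gus: 1 of 3 neighbours < 3, not yet.
  Kai: 2 of 3 neighbours < 3, not yet.
Round 4 — no new adoptions; cascade stops.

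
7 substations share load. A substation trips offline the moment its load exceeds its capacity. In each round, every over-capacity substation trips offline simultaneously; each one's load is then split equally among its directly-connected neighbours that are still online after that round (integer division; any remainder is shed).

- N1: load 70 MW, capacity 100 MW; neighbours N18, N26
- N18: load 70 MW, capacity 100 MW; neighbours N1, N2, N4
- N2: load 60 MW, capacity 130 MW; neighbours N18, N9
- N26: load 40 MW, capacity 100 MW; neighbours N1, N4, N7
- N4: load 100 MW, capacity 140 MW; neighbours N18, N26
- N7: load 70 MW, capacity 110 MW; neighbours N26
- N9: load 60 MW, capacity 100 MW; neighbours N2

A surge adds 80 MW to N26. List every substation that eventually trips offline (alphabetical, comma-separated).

Round 1 — N26 at 120 > 100. N26 trips offline.
  N26 sheds 120 MW to N1, N4, N7: 40 each.
    N1: 70+40 = 110 > 100
    N4: 100+40 = 140 ≤ 140
    N7: 70+40 = 110 ≤ 110
Round 2 — N1 trips offline.
  N1 sheds 110 MW to N18: 110 each.
    N18: 70+110 = 180 > 100
Round 3 — N18 trips offline.
  N18 sheds 180 MW to N2, N4: 90 each.
    N2: 60+90 = 150 > 130
    N4: 140+90 = 230 > 140
Round 4 — N2, N4 trip offline.
  N2 sheds 150 MW to N9: 150 each.
    N9: 60+150 = 210 > 100
  N4 sheds 230 MW: no online neighbours, lost.
Round 5 — N9 trips offline.
  N9 sheds 210 MW: no online neighbours, lost.
No further trips.

N1, N18, N2, N26, N4, N9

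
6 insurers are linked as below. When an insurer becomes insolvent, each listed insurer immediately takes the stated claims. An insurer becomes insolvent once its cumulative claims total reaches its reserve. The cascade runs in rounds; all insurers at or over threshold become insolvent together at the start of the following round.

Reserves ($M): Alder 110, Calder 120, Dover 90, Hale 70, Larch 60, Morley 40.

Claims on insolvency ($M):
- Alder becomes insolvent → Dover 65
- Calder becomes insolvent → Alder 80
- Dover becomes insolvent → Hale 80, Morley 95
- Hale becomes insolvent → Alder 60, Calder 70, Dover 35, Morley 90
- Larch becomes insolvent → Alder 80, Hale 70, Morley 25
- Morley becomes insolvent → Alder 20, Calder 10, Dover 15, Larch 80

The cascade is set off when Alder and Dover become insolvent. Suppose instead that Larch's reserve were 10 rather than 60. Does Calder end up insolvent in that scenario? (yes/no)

no

With Larch's reserve at 10:
Round 1 — Alder, Dover become insolvent (initial).
  Hale: +80 → 80 ≥ 70
  Morley: +95 → 95 ≥ 40
Round 2 — Hale, Morley become insolvent.
  Calder: +70+10 → 80 < 120
  Larch: +80 → 80 ≥ 10
Round 3 — Larch becomes insolvent.
No further insolvencies.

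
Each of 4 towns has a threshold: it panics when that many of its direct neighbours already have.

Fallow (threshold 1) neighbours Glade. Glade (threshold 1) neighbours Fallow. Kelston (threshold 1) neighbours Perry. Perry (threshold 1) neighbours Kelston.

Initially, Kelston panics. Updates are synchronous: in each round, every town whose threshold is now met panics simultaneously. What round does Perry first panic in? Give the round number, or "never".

2

Round 1 — Kelston panics (initial).
Round 2 — checking thresholds:
  Perry: 1 of 1 neighbours ≥ 1, panics.
Round 3 — no new panics; cascade stops.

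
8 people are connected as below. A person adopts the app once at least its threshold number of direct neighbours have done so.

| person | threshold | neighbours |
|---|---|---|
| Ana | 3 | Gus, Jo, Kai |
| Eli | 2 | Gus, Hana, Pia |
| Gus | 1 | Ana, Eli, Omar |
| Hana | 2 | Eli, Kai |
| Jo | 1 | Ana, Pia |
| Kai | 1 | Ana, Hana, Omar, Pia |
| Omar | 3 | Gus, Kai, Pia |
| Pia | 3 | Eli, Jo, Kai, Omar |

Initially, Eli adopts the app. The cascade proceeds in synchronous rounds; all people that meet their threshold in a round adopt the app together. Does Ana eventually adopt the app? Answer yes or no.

Round 1 — Eli adopts the app (initial).
Round 2 — checking thresholds:
  Gus: 1 of 3 neighbours ≥ 1, adopts the app.
  Hana: 1 of 2 neighbours < 2, below threshold.
  Pia: 1 of 4 neighbours < 3, below threshold.
Round 3 — no new adoptions; cascade stops.

no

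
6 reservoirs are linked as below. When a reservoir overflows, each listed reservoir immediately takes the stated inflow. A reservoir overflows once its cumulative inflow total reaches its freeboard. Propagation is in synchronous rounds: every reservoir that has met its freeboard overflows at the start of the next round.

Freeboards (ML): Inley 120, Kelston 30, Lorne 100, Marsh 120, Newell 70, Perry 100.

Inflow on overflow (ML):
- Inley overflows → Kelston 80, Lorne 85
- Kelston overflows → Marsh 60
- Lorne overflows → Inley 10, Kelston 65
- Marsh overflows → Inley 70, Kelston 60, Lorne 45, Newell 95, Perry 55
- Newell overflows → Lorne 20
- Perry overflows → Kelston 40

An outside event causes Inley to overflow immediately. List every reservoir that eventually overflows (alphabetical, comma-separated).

Round 1 — Inley overflows (initial).
  Kelston: +80 → 80 ≥ 30
  Lorne: +85 → 85 < 100
Round 2 — Kelston overflows.
  Marsh: +60 → 60 < 120
No further overflows.

Inley, Kelston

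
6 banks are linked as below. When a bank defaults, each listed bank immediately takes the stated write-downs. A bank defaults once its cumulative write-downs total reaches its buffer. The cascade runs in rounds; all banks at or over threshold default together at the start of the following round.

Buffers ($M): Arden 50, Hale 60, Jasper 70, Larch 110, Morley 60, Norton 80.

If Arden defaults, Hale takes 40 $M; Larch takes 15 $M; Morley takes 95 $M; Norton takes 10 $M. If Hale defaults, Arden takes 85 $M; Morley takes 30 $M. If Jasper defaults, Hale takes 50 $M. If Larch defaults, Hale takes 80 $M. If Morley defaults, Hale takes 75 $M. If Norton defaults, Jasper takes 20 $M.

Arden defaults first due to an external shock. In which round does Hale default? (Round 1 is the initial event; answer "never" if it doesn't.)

Round 1 — Arden defaults (initial).
  Hale: +40 → 40 < 60
  Larch: +15 → 15 < 110
  Morley: +95 → 95 ≥ 60
  Norton: +10 → 10 < 80
Round 2 — Morley defaults.
  Hale: +75 → 115 ≥ 60
Round 3 — Hale defaults.
No further defaults.

3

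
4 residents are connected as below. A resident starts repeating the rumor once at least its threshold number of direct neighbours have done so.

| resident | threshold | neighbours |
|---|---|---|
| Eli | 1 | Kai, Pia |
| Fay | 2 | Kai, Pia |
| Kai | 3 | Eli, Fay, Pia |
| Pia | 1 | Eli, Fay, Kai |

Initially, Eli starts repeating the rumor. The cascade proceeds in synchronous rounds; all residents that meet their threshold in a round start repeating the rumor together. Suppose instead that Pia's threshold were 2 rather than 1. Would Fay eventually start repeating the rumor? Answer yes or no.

no

With Pia's threshold at 2:
Round 1 — Eli starts repeating the rumor (initial).
Round 2 — no new spreads; cascade stops.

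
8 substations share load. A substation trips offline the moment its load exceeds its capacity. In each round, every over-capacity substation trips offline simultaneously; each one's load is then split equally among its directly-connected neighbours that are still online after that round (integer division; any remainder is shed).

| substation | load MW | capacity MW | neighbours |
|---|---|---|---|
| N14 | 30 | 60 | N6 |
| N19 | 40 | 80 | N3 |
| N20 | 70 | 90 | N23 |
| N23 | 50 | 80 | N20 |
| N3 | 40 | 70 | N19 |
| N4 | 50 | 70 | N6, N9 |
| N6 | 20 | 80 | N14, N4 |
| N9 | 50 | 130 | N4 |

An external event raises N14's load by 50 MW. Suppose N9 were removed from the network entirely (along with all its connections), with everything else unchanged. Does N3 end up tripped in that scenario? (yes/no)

no

With N9 removed:
Round 1 — N14 at 80 > 60. N14 trips offline.
  N14 sheds 80 MW to N6: 80 each.
    N6: 20+80 = 100 > 80
Round 2 — N6 trips offline.
  N6 sheds 100 MW to N4: 100 each.
    N4: 50+100 = 150 > 70
Round 3 — N4 trips offline.
  N4 sheds 150 MW: no online neighbours, lost.
No further trips.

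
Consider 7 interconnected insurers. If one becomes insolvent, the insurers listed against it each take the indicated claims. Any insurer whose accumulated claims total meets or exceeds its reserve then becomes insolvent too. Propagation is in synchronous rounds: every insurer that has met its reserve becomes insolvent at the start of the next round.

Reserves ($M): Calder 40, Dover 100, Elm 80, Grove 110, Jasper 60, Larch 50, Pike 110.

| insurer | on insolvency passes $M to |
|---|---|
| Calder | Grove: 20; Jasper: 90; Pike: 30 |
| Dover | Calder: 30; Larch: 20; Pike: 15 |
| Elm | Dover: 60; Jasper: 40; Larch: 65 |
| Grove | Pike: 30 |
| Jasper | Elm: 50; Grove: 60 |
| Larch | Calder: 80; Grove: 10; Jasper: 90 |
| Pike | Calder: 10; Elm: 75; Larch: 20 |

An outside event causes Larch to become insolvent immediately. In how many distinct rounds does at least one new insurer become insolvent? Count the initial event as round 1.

2

Round 1 — Larch becomes insolvent (initial).
  Calder: +80 → 80 ≥ 40
  Grove: +10 → 10 < 110
  Jasper: +90 → 90 ≥ 60
Round 2 — Calder, Jasper become insolvent.
  Elm: +50 → 50 < 80
  Grove: +20+60 → 90 < 110
  Pike: +30 → 30 < 110
No further insolvencies.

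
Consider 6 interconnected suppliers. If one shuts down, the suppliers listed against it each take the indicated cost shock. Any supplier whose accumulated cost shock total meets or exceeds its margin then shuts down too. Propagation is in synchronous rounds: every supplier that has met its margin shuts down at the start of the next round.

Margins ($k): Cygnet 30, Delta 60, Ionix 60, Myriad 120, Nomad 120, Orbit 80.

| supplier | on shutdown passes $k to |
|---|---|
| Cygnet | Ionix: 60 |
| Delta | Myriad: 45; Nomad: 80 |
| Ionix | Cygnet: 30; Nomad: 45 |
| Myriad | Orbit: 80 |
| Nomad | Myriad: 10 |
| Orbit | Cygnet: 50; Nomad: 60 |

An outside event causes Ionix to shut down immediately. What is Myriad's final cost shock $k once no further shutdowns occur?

Round 1 — Ionix shuts down (initial).
  Cygnet: +30 → 30 ≥ 30
  Nomad: +45 → 45 < 120
Round 2 — Cygnet shuts down.
No further shutdowns.

0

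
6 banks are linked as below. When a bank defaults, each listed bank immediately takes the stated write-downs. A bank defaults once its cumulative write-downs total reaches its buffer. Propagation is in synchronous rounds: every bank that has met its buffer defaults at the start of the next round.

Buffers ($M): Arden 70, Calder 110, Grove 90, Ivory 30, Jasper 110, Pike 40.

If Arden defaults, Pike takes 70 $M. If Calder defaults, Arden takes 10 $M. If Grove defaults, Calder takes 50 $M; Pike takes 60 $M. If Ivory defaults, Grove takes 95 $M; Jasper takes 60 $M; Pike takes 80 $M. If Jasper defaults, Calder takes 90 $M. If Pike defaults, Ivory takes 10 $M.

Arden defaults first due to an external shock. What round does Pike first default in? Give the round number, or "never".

Round 1 — Arden defaults (initial).
  Pike: +70 → 70 ≥ 40
Round 2 — Pike defaults.
  Ivory: +10 → 10 < 30
No further defaults.

2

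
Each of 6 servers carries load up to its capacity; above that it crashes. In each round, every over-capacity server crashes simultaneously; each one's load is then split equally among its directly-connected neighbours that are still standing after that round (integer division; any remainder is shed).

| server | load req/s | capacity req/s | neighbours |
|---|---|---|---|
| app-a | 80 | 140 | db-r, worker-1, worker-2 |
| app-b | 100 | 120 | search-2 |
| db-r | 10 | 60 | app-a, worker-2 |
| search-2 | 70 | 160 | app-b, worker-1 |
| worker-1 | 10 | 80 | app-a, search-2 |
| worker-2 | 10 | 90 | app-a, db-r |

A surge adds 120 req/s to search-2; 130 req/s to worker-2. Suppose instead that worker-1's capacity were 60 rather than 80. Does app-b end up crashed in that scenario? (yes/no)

yes

With worker-1's capacity at 60:
Round 1 — search-2 at 190 > 160; worker-2 at 140 > 90. search-2, worker-2 crash.
  search-2 sheds 190 req/s to app-b, worker-1: 95 each.
    app-b: 100+95 = 195 > 120
    worker-1: 10+95 = 105 > 60
  worker-2 sheds 140 req/s to app-a, db-r: 70 each.
    app-a: 80+70 = 150 > 140
    db-r: 10+70 = 80 > 60
Round 2 — app-a, app-b, db-r, worker-1 crash.
  app-a sheds 150 req/s: no online neighbours, lost.
  app-b sheds 195 req/s: no online neighbours, lost.
  db-r sheds 80 req/s: no online neighbours, lost.
  worker-1 sheds 105 req/s: no online neighbours, lost.
No further crashes.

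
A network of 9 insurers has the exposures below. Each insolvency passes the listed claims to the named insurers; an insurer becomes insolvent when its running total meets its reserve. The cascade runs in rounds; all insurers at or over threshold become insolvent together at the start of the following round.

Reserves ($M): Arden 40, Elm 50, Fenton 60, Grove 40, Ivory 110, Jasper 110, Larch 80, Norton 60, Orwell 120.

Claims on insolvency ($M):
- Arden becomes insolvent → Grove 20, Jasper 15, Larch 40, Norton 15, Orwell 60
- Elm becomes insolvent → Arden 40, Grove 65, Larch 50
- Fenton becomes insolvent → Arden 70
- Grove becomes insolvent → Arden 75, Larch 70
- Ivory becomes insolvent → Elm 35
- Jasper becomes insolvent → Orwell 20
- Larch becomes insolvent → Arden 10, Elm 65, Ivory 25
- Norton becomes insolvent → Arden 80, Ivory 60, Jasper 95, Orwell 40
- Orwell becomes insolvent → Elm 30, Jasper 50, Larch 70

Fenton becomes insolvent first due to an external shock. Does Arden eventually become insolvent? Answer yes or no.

yes

Round 1 — Fenton becomes insolvent (initial).
  Arden: +70 → 70 ≥ 40
Round 2 — Arden becomes insolvent.
  Grove: +20 → 20 < 40
  Jasper: +15 → 15 < 110
  Larch: +40 → 40 < 80
  Norton: +15 → 15 < 60
  Orwell: +60 → 60 < 120
No further insolvencies.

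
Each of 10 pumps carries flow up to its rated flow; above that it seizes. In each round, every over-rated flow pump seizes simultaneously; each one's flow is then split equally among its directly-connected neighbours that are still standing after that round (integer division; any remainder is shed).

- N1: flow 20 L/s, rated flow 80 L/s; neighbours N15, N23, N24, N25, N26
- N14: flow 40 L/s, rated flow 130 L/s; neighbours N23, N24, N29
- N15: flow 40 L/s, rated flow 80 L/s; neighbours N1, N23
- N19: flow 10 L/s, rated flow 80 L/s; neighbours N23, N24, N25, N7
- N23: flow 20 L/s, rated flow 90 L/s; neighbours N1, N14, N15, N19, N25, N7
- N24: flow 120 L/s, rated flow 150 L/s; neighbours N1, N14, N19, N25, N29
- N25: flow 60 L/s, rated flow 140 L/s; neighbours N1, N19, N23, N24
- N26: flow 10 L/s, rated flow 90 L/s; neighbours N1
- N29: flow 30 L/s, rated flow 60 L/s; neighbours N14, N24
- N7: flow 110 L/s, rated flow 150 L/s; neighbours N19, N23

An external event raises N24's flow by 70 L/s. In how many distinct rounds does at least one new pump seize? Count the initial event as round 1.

6

Round 1 — N24 at 190 > 150. N24 seizes.
  N24 sheds 190 L/s to N1, N14, N19, N25, N29: 38 each.
    N1: 20+38 = 58 ≤ 80
    N14: 40+38 = 78 ≤ 130
    N19: 10+38 = 48 ≤ 80
    N25: 60+38 = 98 ≤ 140
    N29: 30+38 = 68 > 60
Round 2 — N29 seizes.
  N29 sheds 68 L/s to N14: 68 each.
    N14: 78+68 = 146 > 130
Round 3 — N14 seizes.
  N14 sheds 146 L/s to N23: 146 each.
    N23: 20+146 = 166 > 90
Round 4 — N23 seizes.
  N23 sheds 166 L/s to N1, N15, N19, N25, N7: 33 each (1 lost).
    N1: 58+33 = 91 > 80
    N15: 40+33 = 73 ≤ 80
    N19: 48+33 = 81 > 80
    N25: 98+33 = 131 ≤ 140
    N7: 110+33 = 143 ≤ 150
Round 5 — N1, N19 seize.
  N1 sheds 91 L/s to N15, N25, N26: 30 each (1 lost).
    N15: 73+30 = 103 > 80
    N25: 131+30 = 161 > 140
    N26: 10+30 = 40 ≤ 90
  N19 sheds 81 L/s to N25, N7: 40 each (1 lost).
    N25: 161+40 = 201 > 140
    N7: 143+40 = 183 > 150
Round 6 — N15, N25, N7 seize.
  N15 sheds 103 L/s: no online neighbours, lost.
  N25 sheds 201 L/s: no online neighbours, lost.
  N7 sheds 183 L/s: no online neighbours, lost.
No further seizures.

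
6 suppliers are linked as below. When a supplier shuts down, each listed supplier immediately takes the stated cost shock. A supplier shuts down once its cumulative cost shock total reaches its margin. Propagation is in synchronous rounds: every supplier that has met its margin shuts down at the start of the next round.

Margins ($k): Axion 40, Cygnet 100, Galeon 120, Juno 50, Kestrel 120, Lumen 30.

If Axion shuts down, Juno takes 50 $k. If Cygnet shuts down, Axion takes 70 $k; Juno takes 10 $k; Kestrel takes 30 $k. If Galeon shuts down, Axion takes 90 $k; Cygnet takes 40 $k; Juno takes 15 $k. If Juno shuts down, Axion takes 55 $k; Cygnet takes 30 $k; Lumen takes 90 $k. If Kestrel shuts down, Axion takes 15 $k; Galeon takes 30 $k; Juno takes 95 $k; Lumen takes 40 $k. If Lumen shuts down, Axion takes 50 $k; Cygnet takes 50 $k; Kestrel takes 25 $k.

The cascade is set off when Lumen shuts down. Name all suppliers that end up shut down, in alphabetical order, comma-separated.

Round 1 — Lumen shuts down (initial).
  Axion: +50 → 50 ≥ 40
  Cygnet: +50 → 50 < 100
  Kestrel: +25 → 25 < 120
Round 2 — Axion shuts down.
  Juno: +50 → 50 ≥ 50
Round 3 — Juno shuts down.
  Cygnet: +30 → 80 < 100
No further shutdowns.

Axion, Juno, Lumen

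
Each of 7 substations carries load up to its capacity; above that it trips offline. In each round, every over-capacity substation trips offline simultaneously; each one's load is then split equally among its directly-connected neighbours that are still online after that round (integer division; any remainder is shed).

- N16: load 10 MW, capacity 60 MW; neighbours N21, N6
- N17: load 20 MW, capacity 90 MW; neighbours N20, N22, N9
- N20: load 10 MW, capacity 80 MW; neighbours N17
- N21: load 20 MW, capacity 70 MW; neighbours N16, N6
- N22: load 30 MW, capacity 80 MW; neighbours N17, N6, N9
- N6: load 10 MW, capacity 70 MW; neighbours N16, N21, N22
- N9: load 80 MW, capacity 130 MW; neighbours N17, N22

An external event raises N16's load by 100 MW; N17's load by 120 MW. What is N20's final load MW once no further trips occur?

56

Round 1 — N16 at 110 > 60; N17 at 140 > 90. N16, N17 trip offline.
  N16 sheds 110 MW to N21, N6: 55 each.
    N21: 20+55 = 75 > 70
    N6: 10+55 = 65 ≤ 70
  N17 sheds 140 MW to N20, N22, N9: 46 each (2 lost).
    N20: 10+46 = 56 ≤ 80
    N22: 30+46 = 76 ≤ 80
    N9: 80+46 = 126 ≤ 130
Round 2 — N21 trips offline.
  N21 sheds 75 MW to N6: 75 each.
    N6: 65+75 = 140 > 70
Round 3 — N6 trips offline.
  N6 sheds 140 MW to N22: 140 each.
    N22: 76+140 = 216 > 80
Round 4 — N22 trips offline.
  N22 sheds 216 MW to N9: 216 each.
    N9: 126+216 = 342 > 130
Round 5 — N9 trips offline.
  N9 sheds 342 MW: no online neighbours, lost.
No further trips.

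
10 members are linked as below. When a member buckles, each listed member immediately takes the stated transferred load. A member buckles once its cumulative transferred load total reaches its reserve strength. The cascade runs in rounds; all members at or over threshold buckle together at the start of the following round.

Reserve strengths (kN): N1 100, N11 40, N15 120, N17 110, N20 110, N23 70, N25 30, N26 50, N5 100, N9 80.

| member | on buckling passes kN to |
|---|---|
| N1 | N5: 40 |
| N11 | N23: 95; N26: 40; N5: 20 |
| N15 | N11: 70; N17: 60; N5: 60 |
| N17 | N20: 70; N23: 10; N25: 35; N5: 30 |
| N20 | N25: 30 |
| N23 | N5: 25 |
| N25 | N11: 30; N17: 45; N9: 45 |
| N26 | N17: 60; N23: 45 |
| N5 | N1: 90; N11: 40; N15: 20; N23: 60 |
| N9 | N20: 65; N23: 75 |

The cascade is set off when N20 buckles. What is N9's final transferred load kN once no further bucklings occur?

45

Round 1 — N20 buckles (initial).
  N25: +30 → 30 ≥ 30
Round 2 — N25 buckles.
  N11: +30 → 30 < 40
  N17: +45 → 45 < 110
  N9: +45 → 45 < 80
No further bucklings.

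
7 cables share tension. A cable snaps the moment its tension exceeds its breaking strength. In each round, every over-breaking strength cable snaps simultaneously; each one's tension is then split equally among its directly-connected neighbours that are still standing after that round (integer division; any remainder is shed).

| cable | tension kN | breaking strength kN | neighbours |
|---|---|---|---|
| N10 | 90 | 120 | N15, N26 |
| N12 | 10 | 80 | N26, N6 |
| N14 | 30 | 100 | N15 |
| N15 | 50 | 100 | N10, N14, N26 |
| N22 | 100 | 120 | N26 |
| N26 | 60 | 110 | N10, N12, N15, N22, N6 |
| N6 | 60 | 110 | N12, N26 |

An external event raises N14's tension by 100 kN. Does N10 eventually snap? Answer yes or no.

Round 1 — N14 at 130 > 100. N14 snaps.
  N14 sheds 130 kN to N15: 130 each.
    N15: 50+130 = 180 > 100
Round 2 — N15 snaps.
  N15 sheds 180 kN to N10, N26: 90 each.
    N10: 90+90 = 180 > 120
    N26: 60+90 = 150 > 110
Round 3 — N10, N26 snap.
  N10 sheds 180 kN: no online neighbours, lost.
  N26 sheds 150 kN to N12, N22, N6: 50 each.
    N12: 10+50 = 60 ≤ 80
    N22: 100+50 = 150 > 120
    N6: 60+50 = 110 ≤ 110
Round 4 — N22 snaps.
  N22 sheds 150 kN: no online neighbours, lost.
No further breaks.

yes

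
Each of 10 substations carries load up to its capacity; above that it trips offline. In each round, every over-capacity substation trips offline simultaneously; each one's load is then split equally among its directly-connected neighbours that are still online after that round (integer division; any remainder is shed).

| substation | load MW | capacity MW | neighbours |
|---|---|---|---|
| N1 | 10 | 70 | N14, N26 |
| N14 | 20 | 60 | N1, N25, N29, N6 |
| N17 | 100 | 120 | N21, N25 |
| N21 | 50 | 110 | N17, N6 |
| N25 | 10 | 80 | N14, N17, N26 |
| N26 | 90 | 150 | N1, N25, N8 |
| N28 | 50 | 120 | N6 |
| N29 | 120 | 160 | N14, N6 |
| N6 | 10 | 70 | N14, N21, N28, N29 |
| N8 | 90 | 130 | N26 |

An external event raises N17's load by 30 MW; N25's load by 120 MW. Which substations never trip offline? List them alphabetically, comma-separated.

Round 1 — N17 at 130 > 120; N25 at 130 > 80. N17, N25 trip offline.
  N17 sheds 130 MW to N21: 130 each.
    N21: 50+130 = 180 > 110
  N25 sheds 130 MW to N14, N26: 65 each.
    N14: 20+65 = 85 > 60
    N26: 90+65 = 155 > 150
Round 2 — N14, N21, N26 trip offline.
  N14 sheds 85 MW to N1, N29, N6: 28 each (1 lost).
    N1: 10+28 = 38 ≤ 70
    N29: 120+28 = 148 ≤ 160
    N6: 10+28 = 38 ≤ 70
  N21 sheds 180 MW to N6: 180 each.
    N6: 38+180 = 218 > 70
  N26 sheds 155 MW to N1, N8: 77 each (1 lost).
    N1: 38+77 = 115 > 70
    N8: 90+77 = 167 > 130
Round 3 — N1, N6, N8 trip offline.
  N1 sheds 115 MW: no online neighbours, lost.
  N6 sheds 218 MW to N28, N29: 109 each.
    N28: 50+109 = 159 > 120
    N29: 148+109 = 257 > 160
  N8 sheds 167 MW: no online neighbours, lost.
Round 4 — N28, N29 trip offline.
  N28 sheds 159 MW: no online neighbours, lost.
  N29 sheds 257 MW: no online neighbours, lost.
No further trips.

none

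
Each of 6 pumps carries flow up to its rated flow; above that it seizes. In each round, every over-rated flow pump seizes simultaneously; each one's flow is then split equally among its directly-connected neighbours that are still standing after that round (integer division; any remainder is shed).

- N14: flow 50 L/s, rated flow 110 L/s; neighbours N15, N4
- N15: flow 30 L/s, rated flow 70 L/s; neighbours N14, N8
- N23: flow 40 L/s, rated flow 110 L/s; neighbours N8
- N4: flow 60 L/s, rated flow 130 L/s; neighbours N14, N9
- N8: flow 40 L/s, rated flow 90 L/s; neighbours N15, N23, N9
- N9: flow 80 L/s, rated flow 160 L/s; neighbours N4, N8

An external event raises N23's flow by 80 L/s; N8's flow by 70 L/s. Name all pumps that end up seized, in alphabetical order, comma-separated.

Round 1 — N23 at 120 > 110; N8 at 110 > 90. N23, N8 seize.
  N23 sheds 120 L/s: no online neighbours, lost.
  N8 sheds 110 L/s to N15, N9: 55 each.
    N15: 30+55 = 85 > 70
    N9: 80+55 = 135 ≤ 160
Round 2 — N15 seizes.
  N15 sheds 85 L/s to N14: 85 each.
    N14: 50+85 = 135 > 110
Round 3 — N14 seizes.
  N14 sheds 135 L/s to N4: 135 each.
    N4: 60+135 = 195 > 130
Round 4 — N4 seizes.
  N4 sheds 195 L/s to N9: 195 each.
    N9: 135+195 = 330 > 160
Round 5 — N9 seizes.
  N9 sheds 330 L/s: no online neighbours, lost.
No further seizures.

N14, N15, N23, N4, N8, N9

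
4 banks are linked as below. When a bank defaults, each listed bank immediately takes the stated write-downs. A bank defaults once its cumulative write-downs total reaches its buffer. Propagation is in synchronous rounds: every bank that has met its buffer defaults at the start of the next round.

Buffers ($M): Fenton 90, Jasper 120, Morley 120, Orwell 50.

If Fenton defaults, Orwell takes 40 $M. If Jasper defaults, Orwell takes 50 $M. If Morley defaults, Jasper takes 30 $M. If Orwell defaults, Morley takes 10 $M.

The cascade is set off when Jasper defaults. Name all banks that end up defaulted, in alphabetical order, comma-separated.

Round 1 — Jasper defaults (initial).
  Orwell: +50 → 50 ≥ 50
Round 2 — Orwell defaults.
  Morley: +10 → 10 < 120
No further defaults.

Jasper, Orwell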